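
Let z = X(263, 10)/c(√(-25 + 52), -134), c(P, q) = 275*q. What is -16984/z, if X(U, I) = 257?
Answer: 625860400/257 ≈ 2.4353e+6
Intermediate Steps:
z = -257/36850 (z = 257/((275*(-134))) = 257/(-36850) = 257*(-1/36850) = -257/36850 ≈ -0.0069742)
-16984/z = -16984/(-257/36850) = -16984*(-36850/257) = 625860400/257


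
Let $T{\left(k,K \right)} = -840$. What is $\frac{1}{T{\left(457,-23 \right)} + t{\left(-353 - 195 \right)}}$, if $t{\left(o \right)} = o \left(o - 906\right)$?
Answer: $\frac{1}{795952} \approx 1.2564 \cdot 10^{-6}$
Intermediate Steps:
$t{\left(o \right)} = o \left(-906 + o\right)$
$\frac{1}{T{\left(457,-23 \right)} + t{\left(-353 - 195 \right)}} = \frac{1}{-840 + \left(-353 - 195\right) \left(-906 - 548\right)} = \frac{1}{-840 - 548 \left(-906 - 548\right)} = \frac{1}{-840 - -796792} = \frac{1}{-840 + 796792} = \frac{1}{795952}$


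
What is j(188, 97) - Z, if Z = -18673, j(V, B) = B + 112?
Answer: 18882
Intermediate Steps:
j(V, B) = 112 + B
j(188, 97) - Z = (112 + 97) - 1*(-18673) = 209 + 18673 = 18882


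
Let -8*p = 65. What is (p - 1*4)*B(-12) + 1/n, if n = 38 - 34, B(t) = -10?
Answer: 243/2 ≈ 121.50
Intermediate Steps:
p = -65/8 (p = -1/8*65 = -65/8 ≈ -8.1250)
n = 4
(p - 1*4)*B(-12) + 1/n = (-65/8 - 1*4)*(-10) + 1/4 = (-65/8 - 4)*(-10) + 1/4 = -97/8*(-10) + 1/4 = 485/4 + 1/4 = 243/2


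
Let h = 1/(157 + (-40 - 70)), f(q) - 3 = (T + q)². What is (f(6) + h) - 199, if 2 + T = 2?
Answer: -7519/47 ≈ -159.98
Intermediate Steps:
T = 0 (T = -2 + 2 = 0)
f(q) = 3 + q² (f(q) = 3 + (0 + q)² = 3 + q²)
h = 1/47 (h = 1/(157 - 110) = 1/47 ≈ 0.021277)
(f(6) + h) - 199 = ((3 + 6²) + 1/47) - 199 = ((3 + 36) + 1/47) - 199 = (39 + 1/47) - 199 = 1834/47 - 199 = -7519/47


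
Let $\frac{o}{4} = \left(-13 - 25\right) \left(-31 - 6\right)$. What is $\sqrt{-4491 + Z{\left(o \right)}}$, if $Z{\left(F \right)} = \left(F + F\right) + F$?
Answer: $\sqrt{12381} \approx 111.27$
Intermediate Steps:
$o = 5624$ ($o = 4 \left(-13 - 25\right) \left(-31 - 6\right) = 4 \left(\left(-38\right) \left(-37\right)\right) = 4 \cdot 1406 = 5624$)
$Z{\left(F \right)} = 3 F$ ($Z{\left(F \right)} = 2 F + F = 3 F$)
$\sqrt{-4491 + Z{\left(o \right)}} = \sqrt{-4491 + 3 \cdot 5624} = \sqrt{-4491 + 16872} = \sqrt{12381}$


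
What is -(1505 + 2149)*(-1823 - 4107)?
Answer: 21668220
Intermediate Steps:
-(1505 + 2149)*(-1823 - 4107) = -3654*(-5930) = -1*(-21668220) = 21668220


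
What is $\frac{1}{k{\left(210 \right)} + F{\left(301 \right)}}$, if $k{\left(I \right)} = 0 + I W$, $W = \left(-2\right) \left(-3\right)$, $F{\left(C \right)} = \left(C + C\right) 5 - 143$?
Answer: $\frac{1}{4127} \approx 0.00024231$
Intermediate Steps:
$F{\left(C \right)} = -143 + 10 C$ ($F{\left(C \right)} = 2 C 5 - 143 = 10 C - 143 = -143 + 10 C$)
$W = 6$
$k{\left(I \right)} = 6 I$ ($k{\left(I \right)} = 0 + I 6 = 0 + 6 I = 6 I$)
$\frac{1}{k{\left(210 \right)} + F{\left(301 \right)}} = \frac{1}{6 \cdot 210 + \left(-143 + 10 \cdot 301\right)} = \frac{1}{1260 + \left(-143 + 3010\right)} = \frac{1}{1260 + 2867} = \frac{1}{4127}$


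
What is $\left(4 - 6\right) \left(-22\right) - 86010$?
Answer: $-85966$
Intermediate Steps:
$\left(4 - 6\right) \left(-22\right) - 86010 = \left(-2\right) \left(-22\right) - 86010 = 44 - 86010 = -85966$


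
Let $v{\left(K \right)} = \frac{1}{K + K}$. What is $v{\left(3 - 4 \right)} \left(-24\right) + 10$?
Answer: $22$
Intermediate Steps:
$v{\left(K \right)} = \frac{1}{2 K}$
$v{\left(3 - 4 \right)} \left(-24\right) + 10 = \frac{1}{2 \left(3 - 4\right)} \left(-24\right) + 10 = \frac{1}{2 \left(-1\right)} \left(-24\right) + 10 = \frac{1}{2} \left(-1\right) \left(-24\right) + 10 = \left(- \frac{1}{2}\right) \left(-24\right) + 10 = 12 + 10 = 22$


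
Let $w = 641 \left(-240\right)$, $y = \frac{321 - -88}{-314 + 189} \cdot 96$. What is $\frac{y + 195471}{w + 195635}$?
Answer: $\frac{24394611}{5224375} \approx 4.6694$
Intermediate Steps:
$y = - \frac{39264}{125}$ ($y = \frac{321 + 88}{-125} \cdot 96 = 409 \left(- \frac{1}{125}\right) 96 = \left(- \frac{409}{125}\right) 96 = - \frac{39264}{125} \approx -314.11$)
$w = -153840$
$\frac{y + 195471}{w + 195635} = \frac{- \frac{39264}{125} + 195471}{-153840 + 195635} = \frac{24394611}{125 \cdot 41795} = \frac{24394611}{125} \cdot \frac{1}{41795} = \frac{24394611}{5224375}$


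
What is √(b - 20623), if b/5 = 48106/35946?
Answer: I*√739962217258/5991 ≈ 143.58*I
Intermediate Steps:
b = 120265/17973 (b = 5*(48106/35946) = 5*(48106*(1/35946)) = 5*(24053/17973) = 120265/17973 ≈ 6.6914)
√(b - 20623) = √(120265/17973 - 20623) = √(-370536914/17973) = I*√739962217258/5991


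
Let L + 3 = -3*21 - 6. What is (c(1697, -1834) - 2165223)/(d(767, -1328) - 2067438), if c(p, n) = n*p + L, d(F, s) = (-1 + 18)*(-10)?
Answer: 5277593/2067608 ≈ 2.5525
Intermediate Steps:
L = -72 (L = -3 + (-3*21 - 6) = -3 + (-63 - 6) = -3 - 69 = -72)
d(F, s) = -170 (d(F, s) = 17*(-10) = -170)
c(p, n) = -72 + n*p (c(p, n) = n*p - 72 = -72 + n*p)
(c(1697, -1834) - 2165223)/(d(767, -1328) - 2067438) = ((-72 - 1834*1697) - 2165223)/(-170 - 2067438) = ((-72 - 3112298) - 2165223)/(-2067608) = (-3112370 - 2165223)*(-1/2067608) = -5277593*(-1/2067608) = 5277593/2067608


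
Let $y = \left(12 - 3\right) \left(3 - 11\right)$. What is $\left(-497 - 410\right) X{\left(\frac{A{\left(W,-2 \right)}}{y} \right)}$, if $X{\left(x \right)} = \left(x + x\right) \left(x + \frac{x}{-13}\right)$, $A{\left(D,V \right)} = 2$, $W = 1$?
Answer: $- \frac{907}{702} \approx -1.292$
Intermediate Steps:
$y = -72$ ($y = 9 \left(-8\right) = -72$)
$X{\left(x \right)} = \frac{24 x^{2}}{13}$ ($X{\left(x \right)} = 2 x \left(x + x \left(- \frac{1}{13}\right)\right) = 2 x \left(x - \frac{x}{13}\right) = 2 x \frac{12 x}{13} = \frac{24 x^{2}}{13}$)
$\left(-497 - 410\right) X{\left(\frac{A{\left(W,-2 \right)}}{y} \right)} = \left(-497 - 410\right) \frac{24 \left(\frac{2}{-72}\right)^{2}}{13} = - 907 \frac{24 \left(2 \left(- \frac{1}{72}\right)\right)^{2}}{13} = - 907 \frac{24 \left(- \frac{1}{36}\right)^{2}}{13} = - 907 \cdot \frac{24}{13} \cdot \frac{1}{1296} = \left(-907\right) \frac{1}{702} = - \frac{907}{702}$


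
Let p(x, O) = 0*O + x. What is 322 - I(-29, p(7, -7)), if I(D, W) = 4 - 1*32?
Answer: 350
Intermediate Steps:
p(x, O) = x (p(x, O) = 0 + x = x)
I(D, W) = -28 (I(D, W) = 4 - 32 = -28)
322 - I(-29, p(7, -7)) = 322 - 1*(-28) = 322 + 28 = 350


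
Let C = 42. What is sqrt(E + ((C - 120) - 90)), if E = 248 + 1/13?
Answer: sqrt(13533)/13 ≈ 8.9486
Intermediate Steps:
E = 3225/13 (E = 248 + 1/13 = 3225/13 ≈ 248.08)
sqrt(E + ((C - 120) - 90)) = sqrt(3225/13 + ((42 - 120) - 90)) = sqrt(3225/13 + (-78 - 90)) = sqrt(3225/13 - 168) = sqrt(1041/13) = sqrt(13533)/13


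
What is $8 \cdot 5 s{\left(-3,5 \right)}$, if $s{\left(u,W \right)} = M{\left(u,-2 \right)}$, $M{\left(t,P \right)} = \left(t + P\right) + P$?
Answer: $-280$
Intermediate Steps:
$M{\left(t,P \right)} = t + 2 P$ ($M{\left(t,P \right)} = \left(P + t\right) + P = t + 2 P$)
$s{\left(u,W \right)} = -4 + u$ ($s{\left(u,W \right)} = u + 2 \left(-2\right) = u - 4 = -4 + u$)
$8 \cdot 5 s{\left(-3,5 \right)} = 8 \cdot 5 \left(-4 - 3\right) = 40 \left(-7\right) = -280$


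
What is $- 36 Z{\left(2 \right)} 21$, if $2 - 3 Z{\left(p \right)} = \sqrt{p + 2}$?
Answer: $0$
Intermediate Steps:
$Z{\left(p \right)} = \frac{2}{3} - \frac{\sqrt{2 + p}}{3}$ ($Z{\left(p \right)} = \frac{2}{3} - \frac{\sqrt{p + 2}}{3} = \frac{2}{3} - \frac{\sqrt{2 + p}}{3}$)
$- 36 Z{\left(2 \right)} 21 = - 36 \left(\frac{2}{3} - \frac{\sqrt{2 + 2}}{3}\right) 21 = - 36 \left(\frac{2}{3} - \frac{\sqrt{4}}{3}\right) 21 = - 36 \left(\frac{2}{3} - \frac{2}{3}\right) 21 = \left(-36\right) 0 \cdot 21 = 0 \cdot 21 = 0$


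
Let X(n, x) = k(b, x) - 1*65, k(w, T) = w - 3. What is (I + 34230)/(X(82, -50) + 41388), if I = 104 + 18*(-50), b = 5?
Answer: 33434/41325 ≈ 0.80905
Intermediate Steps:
k(w, T) = -3 + w
X(n, x) = -63 (X(n, x) = (-3 + 5) - 1*65 = 2 - 65 = -63)
I = -796 (I = 104 - 900 = -796)
(I + 34230)/(X(82, -50) + 41388) = (-796 + 34230)/(-63 + 41388) = 33434/41325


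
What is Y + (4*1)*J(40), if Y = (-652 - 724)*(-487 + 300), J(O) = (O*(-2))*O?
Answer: 244512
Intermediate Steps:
J(O) = -2*O² (J(O) = (-2*O)*O = -2*O²)
Y = 257312 (Y = -1376*(-187) = 257312)
Y + (4*1)*J(40) = 257312 + (4*1)*(-2*40²) = 257312 + 4*(-2*1600) = 257312 + 4*(-3200) = 257312 - 12800 = 244512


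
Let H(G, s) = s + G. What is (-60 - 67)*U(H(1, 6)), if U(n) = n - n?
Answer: 0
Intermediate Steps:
H(G, s) = G + s
U(n) = 0
(-60 - 67)*U(H(1, 6)) = (-60 - 67)*0 = -127*0 = 0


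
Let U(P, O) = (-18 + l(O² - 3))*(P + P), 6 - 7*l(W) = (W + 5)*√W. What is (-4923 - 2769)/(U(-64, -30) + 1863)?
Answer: 72820164/569346774371 - 296029184*√897/569346774371 ≈ -0.015444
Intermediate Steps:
l(W) = 6/7 - √W*(5 + W)/7 (l(W) = 6/7 - (W + 5)*√W/7 = 6/7 - (5 + W)*√W/7 = 6/7 - √W*(5 + W)/7)
U(P, O) = 2*P*(-120/7 - 5*√(-3 + O²)/7 - (-3 + O²)^(3/2)/7) (U(P, O) = (-18 + (6/7 - 5*√(O² - 3)/7 - (O² - 3)^(3/2)/7))*(P + P) = (-18 + (6/7 - 5*√(-3 + O²)/7 - (-3 + O²)^(3/2)/7))*(2*P) = (-120/7 - 5*√(-3 + O²)/7 - (-3 + O²)^(3/2)/7)*(2*P) = 2*P*(-120/7 - 5*√(-3 + O²)/7 - (-3 + O²)^(3/2)/7))
(-4923 - 2769)/(U(-64, -30) + 1863) = (-4923 - 2769)/(-2/7*(-64)*(120 + (-3 + (-30)²)^(3/2) + 5*√(-3 + (-30)²)) + 1863) = -7692/(-2/7*(-64)*(120 + (-3 + 900)^(3/2) + 5*√(-3 + 900)) + 1863) = -7692/(-2/7*(-64)*(120 + 897^(3/2) + 5*√897) + 1863) = -7692/(-2/7*(-64)*(120 + 897*√897 + 5*√897) + 1863) = -7692/(-2/7*(-64)*(120 + 902*√897) + 1863) = -7692/((15360/7 + 115456*√897/7) + 1863) = -7692/(28401/7 + 115456*√897/7)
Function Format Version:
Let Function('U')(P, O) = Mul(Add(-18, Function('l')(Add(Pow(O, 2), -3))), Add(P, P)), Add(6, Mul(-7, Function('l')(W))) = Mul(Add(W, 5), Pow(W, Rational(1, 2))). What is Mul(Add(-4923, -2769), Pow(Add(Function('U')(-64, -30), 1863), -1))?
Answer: Add(Rational(72820164, 569346774371), Mul(Rational(-296029184, 569346774371), Pow(897, Rational(1, 2)))) ≈ -0.015444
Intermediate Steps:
Function('l')(W) = Add(Rational(6, 7), Mul(Rational(-1, 7), Pow(W, Rational(1, 2)), Add(5, W))) (Function('l')(W) = Add(Rational(6, 7), Mul(Rational(-1, 7), Mul(Add(W, 5), Pow(W, Rational(1, 2))))) = Add(Rational(6, 7), Mul(Rational(-1, 7), Mul(Add(5, W), Pow(W, Rational(1, 2))))) = Add(Rational(6, 7), Mul(Rational(-1, 7), Mul(Pow(W, Rational(1, 2)), Add(5, W)))) = Add(Rational(6, 7), Mul(Rational(-1, 7), Pow(W, Rational(1, 2)), Add(5, W))))
Function('U')(P, O) = Mul(2, P, Add(Rational(-120, 7), Mul(Rational(-5, 7), Pow(Add(-3, Pow(O, 2)), Rational(1, 2))), Mul(Rational(-1, 7), Pow(Add(-3, Pow(O, 2)), Rational(3, 2))))) (Function('U')(P, O) = Mul(Add(-18, Add(Rational(6, 7), Mul(Rational(-5, 7), Pow(Add(Pow(O, 2), -3), Rational(1, 2))), Mul(Rational(-1, 7), Pow(Add(Pow(O, 2), -3), Rational(3, 2))))), Add(P, P)) = Mul(Add(-18, Add(Rational(6, 7), Mul(Rational(-5, 7), Pow(Add(-3, Pow(O, 2)), Rational(1, 2))), Mul(Rational(-1, 7), Pow(Add(-3, Pow(O, 2)), Rational(3, 2))))), Mul(2, P)) = Mul(Add(Rational(-120, 7), Mul(Rational(-5, 7), Pow(Add(-3, Pow(O, 2)), Rational(1, 2))), Mul(Rational(-1, 7), Pow(Add(-3, Pow(O, 2)), Rational(3, 2)))), Mul(2, P)) = Mul(2, P, Add(Rational(-120, 7), Mul(Rational(-5, 7), Pow(Add(-3, Pow(O, 2)), Rational(1, 2))), Mul(Rational(-1, 7), Pow(Add(-3, Pow(O, 2)), Rational(3, 2))))))
Mul(Add(-4923, -2769), Pow(Add(Function('U')(-64, -30), 1863), -1)) = Mul(Add(-4923, -2769), Pow(Add(Mul(Rational(-2, 7), -64, Add(120, Pow(Add(-3, Pow(-30, 2)), Rational(3, 2)), Mul(5, Pow(Add(-3, Pow(-30, 2)), Rational(1, 2))))), 1863), -1)) = Mul(-7692, Pow(Add(Mul(Rational(-2, 7), -64, Add(120, Pow(Add(-3, 900), Rational(3, 2)), Mul(5, Pow(Add(-3, 900), Rational(1, 2))))), 1863), -1)) = Mul(-7692, Pow(Add(Mul(Rational(-2, 7), -64, Add(120, Pow(897, Rational(3, 2)), Mul(5, Pow(897, Rational(1, 2))))), 1863), -1)) = Mul(-7692, Pow(Add(Mul(Rational(-2, 7), -64, Add(120, Mul(897, Pow(897, Rational(1, 2))), Mul(5, Pow(897, Rational(1, 2))))), 1863), -1)) = Mul(-7692, Pow(Add(Mul(Rational(-2, 7), -64, Add(120, Mul(902, Pow(897, Rational(1, 2))))), 1863), -1)) = Mul(-7692, Pow(Add(Add(Rational(15360, 7), Mul(Rational(115456, 7), Pow(897, Rational(1, 2)))), 1863), -1)) = Mul(-7692, Pow(Add(Rational(28401, 7), Mul(Rational(115456, 7), Pow(897, Rational(1, 2)))), -1))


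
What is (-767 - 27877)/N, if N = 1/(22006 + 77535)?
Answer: -2851252404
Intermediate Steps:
N = 1/99541 ≈ 1.0046e-5
(-767 - 27877)/N = (-767 - 27877)/(1/99541) = -28644*99541 = -2851252404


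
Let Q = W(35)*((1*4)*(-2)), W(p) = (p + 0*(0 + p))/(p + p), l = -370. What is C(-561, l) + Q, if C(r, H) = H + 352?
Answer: -22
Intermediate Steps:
C(r, H) = 352 + H
W(p) = ½ (W(p) = (p + 0*p)/((2*p)) = (p + 0)*(1/(2*p)) = p*(1/(2*p)) = ½)
Q = -4 (Q = ((1*4)*(-2))/2 = (4*(-2))/2 = (½)*(-8) = -4)
C(-561, l) + Q = (352 - 370) - 4 = -18 - 4 = -22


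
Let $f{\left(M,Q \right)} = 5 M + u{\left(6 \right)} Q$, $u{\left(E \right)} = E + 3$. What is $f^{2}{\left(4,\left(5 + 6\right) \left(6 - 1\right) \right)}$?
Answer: $265225$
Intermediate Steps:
$u{\left(E \right)} = 3 + E$
$f{\left(M,Q \right)} = 5 M + 9 Q$ ($f{\left(M,Q \right)} = 5 M + \left(3 + 6\right) Q = 5 M + 9 Q$)
$f^{2}{\left(4,\left(5 + 6\right) \left(6 - 1\right) \right)} = \left(5 \cdot 4 + 9 \left(5 + 6\right) \left(6 - 1\right)\right)^{2} = \left(20 + 9 \cdot 11 \cdot 5\right)^{2} = \left(20 + 9 \cdot 55\right)^{2} = \left(20 + 495\right)^{2} = 515^{2} = 265225$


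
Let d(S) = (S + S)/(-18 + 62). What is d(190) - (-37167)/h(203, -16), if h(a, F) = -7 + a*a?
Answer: 1441009/151074 ≈ 9.5384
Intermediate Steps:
h(a, F) = -7 + a²
d(S) = S/22 (d(S) = (2*S)/44 = (2*S)*(1/44) = S/22)
d(190) - (-37167)/h(203, -16) = (1/22)*190 - (-37167)/(-7 + 203²) = 95/11 - (-37167)/(-7 + 41209) = 95/11 - (-37167)/41202 = 95/11 - 1*(-12389/13734) = 95/11 + 12389/13734 = 1441009/151074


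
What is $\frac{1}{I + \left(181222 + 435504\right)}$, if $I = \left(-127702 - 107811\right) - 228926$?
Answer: $\frac{1}{152287} \approx 6.5666 \cdot 10^{-6}$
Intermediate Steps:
$I = -464439$ ($I = -235513 - 228926 = -464439$)
$\frac{1}{I + \left(181222 + 435504\right)} = \frac{1}{-464439 + \left(181222 + 435504\right)} = \frac{1}{-464439 + 616726} = \frac{1}{152287}$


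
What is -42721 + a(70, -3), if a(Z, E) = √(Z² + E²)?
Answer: -42721 + √4909 ≈ -42651.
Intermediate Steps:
a(Z, E) = √(E² + Z²)
-42721 + a(70, -3) = -42721 + √((-3)² + 70²) = -42721 + √(9 + 4900) = -42721 + √4909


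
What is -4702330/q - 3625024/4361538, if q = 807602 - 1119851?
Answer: 1076526714698/75660326609 ≈ 14.228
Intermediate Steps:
q = -312249
-4702330/q - 3625024/4361538 = -4702330/(-312249) - 3625024/4361538 = -4702330*(-1/312249) - 3625024*1/4361538 = 4702330/312249 - 1812512/2180769 = 1076526714698/75660326609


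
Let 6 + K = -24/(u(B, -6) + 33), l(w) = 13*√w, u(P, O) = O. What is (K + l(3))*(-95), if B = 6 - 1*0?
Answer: 5890/9 - 1235*√3 ≈ -1484.6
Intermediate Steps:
B = 6 (B = 6 + 0 = 6)
K = -62/9 (K = -6 - 24/(-6 + 33) = -6 - 24/27 = -6 - 24*1/27 = -6 - 8/9 = -62/9 ≈ -6.8889)
(K + l(3))*(-95) = (-62/9 + 13*√3)*(-95) = 5890/9 - 1235*√3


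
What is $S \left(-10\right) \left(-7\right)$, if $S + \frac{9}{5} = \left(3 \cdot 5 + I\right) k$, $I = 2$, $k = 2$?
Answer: $2254$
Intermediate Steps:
$S = \frac{161}{5}$ ($S = - \frac{9}{5} + \left(3 \cdot 5 + 2\right) 2 = - \frac{9}{5} + \left(15 + 2\right) 2 = - \frac{9}{5} + 17 \cdot 2 = - \frac{9}{5} + 34 = \frac{161}{5} \approx 32.2$)
$S \left(-10\right) \left(-7\right) = \frac{161}{5} \left(-10\right) \left(-7\right) = \left(-322\right) \left(-7\right) = 2254$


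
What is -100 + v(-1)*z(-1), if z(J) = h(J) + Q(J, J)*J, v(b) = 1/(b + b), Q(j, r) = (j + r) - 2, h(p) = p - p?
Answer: -102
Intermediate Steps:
h(p) = 0
Q(j, r) = -2 + j + r
v(b) = 1/(2*b)
z(J) = J*(-2 + 2*J) (z(J) = 0 + (-2 + J + J)*J = 0 + (-2 + 2*J)*J = 0 + J*(-2 + 2*J) = J*(-2 + 2*J))
-100 + v(-1)*z(-1) = -100 + ((½)/(-1))*(2*(-1)*(-1 - 1)) = -100 + ((½)*(-1))*(2*(-1)*(-2)) = -100 - ½*4 = -100 - 2 = -102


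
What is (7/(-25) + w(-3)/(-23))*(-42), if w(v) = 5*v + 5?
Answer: -3738/575 ≈ -6.5009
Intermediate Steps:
w(v) = 5 + 5*v
(7/(-25) + w(-3)/(-23))*(-42) = (7/(-25) + (5 + 5*(-3))/(-23))*(-42) = (7*(-1/25) + (5 - 15)*(-1/23))*(-42) = (-7/25 - 10*(-1/23))*(-42) = (-7/25 + 10/23)*(-42) = (89/575)*(-42) = -3738/575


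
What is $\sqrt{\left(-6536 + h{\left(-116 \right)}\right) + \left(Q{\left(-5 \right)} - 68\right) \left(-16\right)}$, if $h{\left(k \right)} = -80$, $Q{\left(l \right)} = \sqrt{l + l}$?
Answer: $2 \sqrt{-1382 - 4 i \sqrt{10}} \approx 0.34025 - 74.351 i$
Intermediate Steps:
$Q{\left(l \right)} = \sqrt{2} \sqrt{l}$ ($Q{\left(l \right)} = \sqrt{2 l} = \sqrt{2} \sqrt{l}$)
$\sqrt{\left(-6536 + h{\left(-116 \right)}\right) + \left(Q{\left(-5 \right)} - 68\right) \left(-16\right)} = \sqrt{\left(-6536 - 80\right) + \left(\sqrt{2} \sqrt{-5} - 68\right) \left(-16\right)} = \sqrt{-6616 + \left(\sqrt{2} i \sqrt{5} - 68\right) \left(-16\right)} = \sqrt{-6616 + \left(i \sqrt{10} - 68\right) \left(-16\right)} = \sqrt{-6616 + \left(-68 + i \sqrt{10}\right) \left(-16\right)} = \sqrt{-6616 + \left(1088 - 16 i \sqrt{10}\right)} = \sqrt{-5528 - 16 i \sqrt{10}}$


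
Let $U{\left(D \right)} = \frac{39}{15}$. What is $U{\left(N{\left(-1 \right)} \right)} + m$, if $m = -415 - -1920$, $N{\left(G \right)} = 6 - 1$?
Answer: $\frac{7538}{5} \approx 1507.6$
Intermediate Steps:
$N{\left(G \right)} = 5$
$m = 1505$ ($m = -415 + 1920 = 1505$)
$U{\left(D \right)} = \frac{13}{5}$ ($U{\left(D \right)} = 39 \cdot \frac{1}{15} = \frac{13}{5}$)
$U{\left(N{\left(-1 \right)} \right)} + m = \frac{13}{5} + 1505 = \frac{7538}{5}$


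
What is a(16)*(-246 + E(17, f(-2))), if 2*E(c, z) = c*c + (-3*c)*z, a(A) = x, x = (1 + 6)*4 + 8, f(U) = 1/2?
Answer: -4113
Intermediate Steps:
f(U) = ½
x = 36 (x = 7*4 + 8 = 28 + 8 = 36)
a(A) = 36
E(c, z) = c²/2 - 3*c*z/2 (E(c, z) = (c*c + (-3*c)*z)/2 = (c² - 3*c*z)/2 = c²/2 - 3*c*z/2)
a(16)*(-246 + E(17, f(-2))) = 36*(-246 + (½)*17*(17 - 3*½)) = 36*(-246 + (½)*17*(17 - 3/2)) = 36*(-246 + (½)*17*(31/2)) = 36*(-246 + 527/4) = 36*(-457/4) = -4113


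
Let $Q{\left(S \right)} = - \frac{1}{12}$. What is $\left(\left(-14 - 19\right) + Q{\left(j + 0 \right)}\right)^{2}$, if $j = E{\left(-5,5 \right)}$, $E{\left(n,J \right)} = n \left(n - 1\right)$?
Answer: $\frac{157609}{144} \approx 1094.5$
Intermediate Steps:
$E{\left(n,J \right)} = n \left(-1 + n\right)$
$j = 30$ ($j = - 5 \left(-1 - 5\right) = \left(-5\right) \left(-6\right) = 30$)
$Q{\left(S \right)} = - \frac{1}{12}$ ($Q{\left(S \right)} = \left(-1\right) \frac{1}{12} = - \frac{1}{12}$)
$\left(\left(-14 - 19\right) + Q{\left(j + 0 \right)}\right)^{2} = \left(\left(-14 - 19\right) - \frac{1}{12}\right)^{2} = \left(-33 - \frac{1}{12}\right)^{2} = \left(- \frac{397}{12}\right)^{2} = \frac{157609}{144}$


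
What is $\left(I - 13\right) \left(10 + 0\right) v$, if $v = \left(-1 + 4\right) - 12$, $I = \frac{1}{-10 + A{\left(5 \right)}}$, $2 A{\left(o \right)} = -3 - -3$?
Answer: $1179$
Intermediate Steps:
$A{\left(o \right)} = 0$ ($A{\left(o \right)} = \frac{-3 - -3}{2} = \frac{-3 + 3}{2} = \frac{1}{2} \cdot 0 = 0$)
$I = - \frac{1}{10}$ ($I = \frac{1}{-10 + 0} = \frac{1}{-10} = - \frac{1}{10} \approx -0.1$)
$v = -9$ ($v = 3 - 12 = -9$)
$\left(I - 13\right) \left(10 + 0\right) v = \left(- \frac{1}{10} - 13\right) \left(10 + 0\right) \left(-9\right) = \left(- \frac{1}{10} - 13\right) 10 \left(-9\right) = \left(- \frac{131}{10}\right) 10 \left(-9\right) = \left(-131\right) \left(-9\right) = 1179$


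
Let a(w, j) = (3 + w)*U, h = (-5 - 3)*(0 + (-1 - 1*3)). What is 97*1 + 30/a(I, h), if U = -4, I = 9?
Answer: 771/8 ≈ 96.375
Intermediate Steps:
h = 32 (h = -8*(0 + (-1 - 3)) = -8*(0 - 4) = -8*(-4) = 32)
a(w, j) = -12 - 4*w (a(w, j) = (3 + w)*(-4) = -12 - 4*w)
97*1 + 30/a(I, h) = 97*1 + 30/(-12 - 4*9) = 97 + 30/(-12 - 36) = 97 + 30/(-48) = 97 + 30*(-1/48) = 97 - 5/8 = 771/8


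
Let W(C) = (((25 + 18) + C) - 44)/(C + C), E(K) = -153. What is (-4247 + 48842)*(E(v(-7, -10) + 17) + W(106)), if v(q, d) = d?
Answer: -1441800945/212 ≈ -6.8009e+6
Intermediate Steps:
W(C) = (-1 + C)/(2*C) (W(C) = ((43 + C) - 44)/((2*C)) = (-1 + C)*(1/(2*C)) = (-1 + C)/(2*C))
(-4247 + 48842)*(E(v(-7, -10) + 17) + W(106)) = (-4247 + 48842)*(-153 + (½)*(-1 + 106)/106) = 44595*(-153 + (½)*(1/106)*105) = 44595*(-153 + 105/212) = 44595*(-32331/212) = -1441800945/212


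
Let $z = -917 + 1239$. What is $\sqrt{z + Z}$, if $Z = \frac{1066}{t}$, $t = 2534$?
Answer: $\frac{\sqrt{517578369}}{1267} \approx 17.956$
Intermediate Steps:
$z = 322$
$Z = \frac{533}{1267}$ ($Z = \frac{1066}{2534} = 1066 \cdot \frac{1}{2534} = \frac{533}{1267} \approx 0.42068$)
$\sqrt{z + Z} = \sqrt{322 + \frac{533}{1267}} = \sqrt{\frac{408507}{1267}} = \frac{\sqrt{517578369}}{1267}$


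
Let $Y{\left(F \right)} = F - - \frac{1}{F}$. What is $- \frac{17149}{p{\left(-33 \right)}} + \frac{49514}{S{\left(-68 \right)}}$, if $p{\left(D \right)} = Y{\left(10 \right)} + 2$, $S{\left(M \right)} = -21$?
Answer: $- \frac{872044}{231} \approx -3775.1$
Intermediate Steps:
$Y{\left(F \right)} = F + \frac{1}{F}$
$p{\left(D \right)} = \frac{121}{10}$ ($p{\left(D \right)} = \left(10 + \frac{1}{10}\right) + 2 = \frac{101}{10} + 2 = \frac{121}{10}$)
$- \frac{17149}{p{\left(-33 \right)}} + \frac{49514}{S{\left(-68 \right)}} = - \frac{17149}{\frac{121}{10}} + \frac{49514}{-21} = \left(-17149\right) \frac{10}{121} + 49514 \left(- \frac{1}{21}\right) = - \frac{15590}{11} - \frac{49514}{21} = - \frac{872044}{231}$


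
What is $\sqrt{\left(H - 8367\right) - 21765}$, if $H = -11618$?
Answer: $5 i \sqrt{1670} \approx 204.33 i$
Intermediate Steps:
$\sqrt{\left(H - 8367\right) - 21765} = \sqrt{\left(-11618 - 8367\right) - 21765} = \sqrt{-19985 - 21765} = \sqrt{-41750} = 5 i \sqrt{1670}$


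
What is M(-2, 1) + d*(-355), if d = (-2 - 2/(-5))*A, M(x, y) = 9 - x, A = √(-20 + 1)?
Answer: 11 + 568*I*√19 ≈ 11.0 + 2475.9*I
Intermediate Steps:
A = I*√19 (A = √(-19) = I*√19 ≈ 4.3589*I)
d = -8*I*√19/5 (d = (-2 - 2/(-5))*(I*√19) = (-2 - ⅕*(-2))*(I*√19) = (-2 + ⅖)*(I*√19) = -8*I*√19/5 ≈ -6.9742*I)
M(-2, 1) + d*(-355) = (9 - 1*(-2)) - 8*I*√19/5*(-355) = (9 + 2) + 568*I*√19 = 11 + 568*I*√19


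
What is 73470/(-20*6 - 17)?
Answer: -73470/137 ≈ -536.28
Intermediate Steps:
73470/(-20*6 - 17) = 73470/(-120 - 17) = 73470/(-137) = 73470*(-1/137) = -73470/137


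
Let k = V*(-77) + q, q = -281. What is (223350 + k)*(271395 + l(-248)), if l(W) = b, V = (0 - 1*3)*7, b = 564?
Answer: 61105379874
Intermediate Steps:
V = -21 (V = (0 - 3)*7 = -3*7 = -21)
l(W) = 564
k = 1336 (k = -21*(-77) - 281 = 1617 - 281 = 1336)
(223350 + k)*(271395 + l(-248)) = (223350 + 1336)*(271395 + 564) = 224686*271959 = 61105379874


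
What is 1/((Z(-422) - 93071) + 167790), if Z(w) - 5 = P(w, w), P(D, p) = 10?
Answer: 1/74734 ≈ 1.3381e-5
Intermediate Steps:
Z(w) = 15 (Z(w) = 5 + 10 = 15)
1/((Z(-422) - 93071) + 167790) = 1/((15 - 93071) + 167790) = 1/(-93056 + 167790) = 1/74734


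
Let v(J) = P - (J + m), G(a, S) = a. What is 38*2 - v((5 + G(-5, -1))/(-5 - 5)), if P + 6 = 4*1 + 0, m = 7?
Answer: 85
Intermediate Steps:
P = -2 (P = -6 + (4*1 + 0) = -6 + (4 + 0) = -6 + 4 = -2)
v(J) = -9 - J (v(J) = -2 - (J + 7) = -2 - (7 + J) = -2 + (-7 - J) = -9 - J)
38*2 - v((5 + G(-5, -1))/(-5 - 5)) = 38*2 - (-9 - (5 - 5)/(-5 - 5)) = 76 - (-9 - 0/(-10)) = 76 - (-9 - 0*(-1)/10) = 76 - (-9 - 1*0) = 76 - (-9 + 0) = 76 - 1*(-9) = 76 + 9 = 85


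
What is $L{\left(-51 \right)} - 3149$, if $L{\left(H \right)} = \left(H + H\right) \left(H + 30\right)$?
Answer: $-1007$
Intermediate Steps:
$L{\left(H \right)} = 2 H \left(30 + H\right)$
$L{\left(-51 \right)} - 3149 = 2 \left(-51\right) \left(30 - 51\right) - 3149 = 2 \left(-51\right) \left(-21\right) - 3149 = 2142 - 3149 = -1007$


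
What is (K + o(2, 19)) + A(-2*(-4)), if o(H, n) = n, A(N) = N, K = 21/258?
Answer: 2329/86 ≈ 27.081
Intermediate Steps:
K = 7/86 (K = 21*(1/258) = 7/86 ≈ 0.081395)
(K + o(2, 19)) + A(-2*(-4)) = (7/86 + 19) - 2*(-4) = 1641/86 + 8 = 2329/86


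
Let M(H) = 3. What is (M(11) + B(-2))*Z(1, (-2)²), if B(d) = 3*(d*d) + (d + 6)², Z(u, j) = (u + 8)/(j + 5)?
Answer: 31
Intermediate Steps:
Z(u, j) = (8 + u)/(5 + j)
B(d) = (6 + d)² + 3*d² (B(d) = 3*d² + (6 + d)² = (6 + d)² + 3*d²)
(M(11) + B(-2))*Z(1, (-2)²) = (3 + ((6 - 2)² + 3*(-2)²))*((8 + 1)/(5 + (-2)²)) = (3 + (4² + 3*4))*(9/(5 + 4)) = (3 + (16 + 12))*(9/9) = (3 + 28)*((⅑)*9) = 31*1 = 31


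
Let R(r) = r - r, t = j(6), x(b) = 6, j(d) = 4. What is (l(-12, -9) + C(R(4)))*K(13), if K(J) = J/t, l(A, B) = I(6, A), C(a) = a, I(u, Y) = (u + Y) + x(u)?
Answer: 0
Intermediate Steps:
t = 4
R(r) = 0
I(u, Y) = 6 + Y + u (I(u, Y) = (u + Y) + 6 = (Y + u) + 6 = 6 + Y + u)
l(A, B) = 12 + A (l(A, B) = 6 + A + 6 = 12 + A)
K(J) = J/4
(l(-12, -9) + C(R(4)))*K(13) = ((12 - 12) + 0)*((1/4)*13) = (0 + 0)*(13/4) = 0*(13/4) = 0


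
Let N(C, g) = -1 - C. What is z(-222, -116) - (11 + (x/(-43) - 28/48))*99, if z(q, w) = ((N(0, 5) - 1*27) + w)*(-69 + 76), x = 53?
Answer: -329763/172 ≈ -1917.2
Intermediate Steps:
z(q, w) = -196 + 7*w (z(q, w) = (((-1 - 1*0) - 1*27) + w)*(-69 + 76) = (((-1 + 0) - 27) + w)*7 = ((-1 - 27) + w)*7 = (-28 + w)*7 = -196 + 7*w)
z(-222, -116) - (11 + (x/(-43) - 28/48))*99 = (-196 + 7*(-116)) - (11 + (53/(-43) - 28/48))*99 = (-196 - 812) - (11 + (53*(-1/43) - 28*1/48))*99 = -1008 - (11 + (-53/43 - 7/12))*99 = -1008 - (11 - 937/516)*99 = -1008 - 4739*99/516 = -1008 - 1*156387/172 = -1008 - 156387/172 = -329763/172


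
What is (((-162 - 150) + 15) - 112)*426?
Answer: -174234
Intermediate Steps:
(((-162 - 150) + 15) - 112)*426 = ((-312 + 15) - 112)*426 = (-297 - 112)*426 = -409*426 = -174234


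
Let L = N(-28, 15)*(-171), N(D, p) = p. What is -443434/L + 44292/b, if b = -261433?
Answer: 115814671942/670575645 ≈ 172.71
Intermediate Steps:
L = -2565 (L = 15*(-171) = -2565)
-443434/L + 44292/b = -443434/(-2565) + 44292/(-261433) = -443434*(-1/2565) + 44292*(-1/261433) = 443434/2565 - 44292/261433 = 115814671942/670575645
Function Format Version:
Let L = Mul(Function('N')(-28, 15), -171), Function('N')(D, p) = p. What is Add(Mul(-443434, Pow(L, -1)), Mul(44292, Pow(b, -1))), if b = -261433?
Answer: Rational(115814671942, 670575645) ≈ 172.71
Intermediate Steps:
L = -2565 (L = Mul(15, -171) = -2565)
Add(Mul(-443434, Pow(L, -1)), Mul(44292, Pow(b, -1))) = Add(Mul(-443434, Pow(-2565, -1)), Mul(44292, Pow(-261433, -1))) = Add(Mul(-443434, Rational(-1, 2565)), Mul(44292, Rational(-1, 261433))) = Add(Rational(443434, 2565), Rational(-44292, 261433)) = Rational(115814671942, 670575645)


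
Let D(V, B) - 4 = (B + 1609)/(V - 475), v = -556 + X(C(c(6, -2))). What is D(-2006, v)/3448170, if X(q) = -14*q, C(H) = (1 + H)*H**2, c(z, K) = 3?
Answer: 625/570327318 ≈ 1.0959e-6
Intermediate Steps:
C(H) = H**2*(1 + H)
v = -1060 (v = -556 - 14*3**2*(1 + 3) = -556 - 126*4 = -556 - 14*36 = -556 - 504 = -1060)
D(V, B) = 4 + (1609 + B)/(-475 + V) (D(V, B) = 4 + (B + 1609)/(V - 475) = 4 + (1609 + B)/(-475 + V))
D(-2006, v)/3448170 = ((-291 - 1060 + 4*(-2006))/(-475 - 2006))/3448170 = ((-291 - 1060 - 8024)/(-2481))*(1/3448170) = -1/2481*(-9375)*(1/3448170) = (3125/827)*(1/3448170) = 625/570327318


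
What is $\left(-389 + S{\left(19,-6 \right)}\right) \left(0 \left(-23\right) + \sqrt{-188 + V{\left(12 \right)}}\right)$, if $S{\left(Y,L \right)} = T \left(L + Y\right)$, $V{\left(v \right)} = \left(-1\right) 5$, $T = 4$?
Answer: $- 337 i \sqrt{193} \approx - 4681.8 i$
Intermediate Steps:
$V{\left(v \right)} = -5$
$S{\left(Y,L \right)} = 4 L + 4 Y$ ($S{\left(Y,L \right)} = 4 \left(L + Y\right) = 4 L + 4 Y$)
$\left(-389 + S{\left(19,-6 \right)}\right) \left(0 \left(-23\right) + \sqrt{-188 + V{\left(12 \right)}}\right) = \left(-389 + \left(4 \left(-6\right) + 4 \cdot 19\right)\right) \left(0 \left(-23\right) + \sqrt{-188 - 5}\right) = \left(-389 + \left(-24 + 76\right)\right) \left(0 + \sqrt{-193}\right) = \left(-389 + 52\right) \left(0 + i \sqrt{193}\right) = - 337 i \sqrt{193}$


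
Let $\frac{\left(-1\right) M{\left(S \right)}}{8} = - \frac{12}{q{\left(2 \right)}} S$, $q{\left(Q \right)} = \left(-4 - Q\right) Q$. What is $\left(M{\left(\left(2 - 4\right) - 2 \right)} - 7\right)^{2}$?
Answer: $625$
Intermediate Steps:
$q{\left(Q \right)} = Q \left(-4 - Q\right)$
$M{\left(S \right)} = - 8 S$ ($M{\left(S \right)} = - 8 - \frac{12}{\left(-1\right) 2 \left(4 + 2\right)} S = - 8 - \frac{12}{\left(-1\right) 2 \cdot 6} S = - 8 - \frac{12}{-12} S = - 8 \left(-12\right) \left(- \frac{1}{12}\right) S = - 8 \cdot 1 S = - 8 S$)
$\left(M{\left(\left(2 - 4\right) - 2 \right)} - 7\right)^{2} = \left(- 8 \left(\left(2 - 4\right) - 2\right) - 7\right)^{2} = \left(- 8 \left(-2 - 2\right) - 7\right)^{2} = \left(\left(-8\right) \left(-4\right) - 7\right)^{2} = \left(32 - 7\right)^{2} = 25^{2} = 625$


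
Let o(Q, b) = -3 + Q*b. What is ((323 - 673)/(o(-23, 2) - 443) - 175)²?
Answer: 1838265625/60516 ≈ 30377.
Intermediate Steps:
((323 - 673)/(o(-23, 2) - 443) - 175)² = ((323 - 673)/((-3 - 23*2) - 443) - 175)² = (-350/((-3 - 46) - 443) - 175)² = (-350/(-49 - 443) - 175)² = (-350/(-492) - 175)² = (-350*(-1/492) - 175)² = (175/246 - 175)² = (-42875/246)² = 1838265625/60516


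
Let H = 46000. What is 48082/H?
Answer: 24041/23000 ≈ 1.0453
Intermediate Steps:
48082/H = 48082/46000 = 48082*(1/46000) = 24041/23000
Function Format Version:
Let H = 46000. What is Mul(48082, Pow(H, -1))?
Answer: Rational(24041, 23000) ≈ 1.0453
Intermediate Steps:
Mul(48082, Pow(H, -1)) = Mul(48082, Pow(46000, -1)) = Mul(48082, Rational(1, 46000)) = Rational(24041, 23000)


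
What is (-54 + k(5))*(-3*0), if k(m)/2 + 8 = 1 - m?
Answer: 0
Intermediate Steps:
k(m) = -14 - 2*m (k(m) = -16 + 2*(1 - m) = -16 + (2 - 2*m) = -14 - 2*m)
(-54 + k(5))*(-3*0) = (-54 + (-14 - 2*5))*(-3*0) = (-54 + (-14 - 10))*0 = (-54 - 24)*0 = -78*0 = 0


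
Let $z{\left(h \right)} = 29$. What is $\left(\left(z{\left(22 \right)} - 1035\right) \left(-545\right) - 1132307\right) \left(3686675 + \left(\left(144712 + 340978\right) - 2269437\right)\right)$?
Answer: $-1111380360336$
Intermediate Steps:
$\left(\left(z{\left(22 \right)} - 1035\right) \left(-545\right) - 1132307\right) \left(3686675 + \left(\left(144712 + 340978\right) - 2269437\right)\right) = \left(\left(29 - 1035\right) \left(-545\right) - 1132307\right) \left(3686675 + \left(\left(144712 + 340978\right) - 2269437\right)\right) = \left(\left(-1006\right) \left(-545\right) - 1132307\right) \left(3686675 + \left(485690 - 2269437\right)\right) = \left(548270 - 1132307\right) \left(3686675 - 1783747\right) = \left(-584037\right) 1902928 = -1111380360336$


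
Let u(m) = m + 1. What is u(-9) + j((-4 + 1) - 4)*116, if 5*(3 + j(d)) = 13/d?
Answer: -13968/35 ≈ -399.09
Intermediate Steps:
j(d) = -3 + 13/(5*d) (j(d) = -3 + (13/d)/5 = -3 + 13/(5*d))
u(m) = 1 + m
u(-9) + j((-4 + 1) - 4)*116 = (1 - 9) + (-3 + 13/(5*((-4 + 1) - 4)))*116 = -8 + (-3 + 13/(5*(-3 - 4)))*116 = -8 + (-3 + (13/5)/(-7))*116 = -8 + (-3 + (13/5)*(-⅐))*116 = -8 + (-3 - 13/35)*116 = -8 - 118/35*116 = -8 - 13688/35 = -13968/35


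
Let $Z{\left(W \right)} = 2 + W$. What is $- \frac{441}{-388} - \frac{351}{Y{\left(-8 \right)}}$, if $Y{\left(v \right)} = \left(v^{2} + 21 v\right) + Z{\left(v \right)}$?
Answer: $\frac{92349}{21340} \approx 4.3275$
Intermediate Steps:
$Y{\left(v \right)} = 2 + v^{2} + 22 v$ ($Y{\left(v \right)} = \left(v^{2} + 21 v\right) + \left(2 + v\right) = 2 + v^{2} + 22 v$)
$- \frac{441}{-388} - \frac{351}{Y{\left(-8 \right)}} = - \frac{441}{-388} - \frac{351}{2 + \left(-8\right)^{2} + 22 \left(-8\right)} = \left(-441\right) \left(- \frac{1}{388}\right) - \frac{351}{2 + 64 - 176} = \frac{441}{388} - \frac{351}{-110} = \frac{441}{388} - - \frac{351}{110} = \frac{441}{388} + \frac{351}{110} = \frac{92349}{21340}$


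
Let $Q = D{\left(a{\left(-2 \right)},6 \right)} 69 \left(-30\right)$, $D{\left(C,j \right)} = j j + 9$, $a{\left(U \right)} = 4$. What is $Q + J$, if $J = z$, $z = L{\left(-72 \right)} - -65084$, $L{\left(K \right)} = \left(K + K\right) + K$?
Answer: $-28282$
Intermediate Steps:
$L{\left(K \right)} = 3 K$ ($L{\left(K \right)} = 2 K + K = 3 K$)
$D{\left(C,j \right)} = 9 + j^{2}$ ($D{\left(C,j \right)} = j^{2} + 9 = 9 + j^{2}$)
$z = 64868$ ($z = 3 \left(-72\right) - -65084 = -216 + 65084 = 64868$)
$J = 64868$
$Q = -93150$ ($Q = \left(9 + 6^{2}\right) 69 \left(-30\right) = \left(9 + 36\right) 69 \left(-30\right) = 45 \cdot 69 \left(-30\right) = 3105 \left(-30\right) = -93150$)
$Q + J = -93150 + 64868 = -28282$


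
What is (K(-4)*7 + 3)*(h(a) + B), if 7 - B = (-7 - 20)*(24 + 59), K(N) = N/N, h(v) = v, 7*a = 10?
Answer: 157460/7 ≈ 22494.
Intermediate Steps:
a = 10/7 (a = (⅐)*10 = 10/7 ≈ 1.4286)
K(N) = 1
B = 2248 (B = 7 - (-7 - 20)*(24 + 59) = 7 - (-27)*83 = 7 - 1*(-2241) = 7 + 2241 = 2248)
(K(-4)*7 + 3)*(h(a) + B) = (1*7 + 3)*(10/7 + 2248) = (7 + 3)*(15746/7) = 10*(15746/7) = 157460/7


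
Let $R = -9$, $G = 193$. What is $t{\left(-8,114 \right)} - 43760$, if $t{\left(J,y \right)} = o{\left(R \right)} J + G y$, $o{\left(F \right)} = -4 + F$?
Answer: $-21654$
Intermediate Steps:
$t{\left(J,y \right)} = - 13 J + 193 y$ ($t{\left(J,y \right)} = \left(-4 - 9\right) J + 193 y = - 13 J + 193 y$)
$t{\left(-8,114 \right)} - 43760 = \left(\left(-13\right) \left(-8\right) + 193 \cdot 114\right) - 43760 = \left(104 + 22002\right) - 43760 = 22106 - 43760 = -21654$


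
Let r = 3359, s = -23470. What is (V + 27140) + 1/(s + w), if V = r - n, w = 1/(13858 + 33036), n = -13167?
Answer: 48058894701320/1100602179 ≈ 43666.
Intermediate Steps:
w = 1/46894 ≈ 2.1325e-5
V = 16526 (V = 3359 - 1*(-13167) = 3359 + 13167 = 16526)
(V + 27140) + 1/(s + w) = (16526 + 27140) + 1/(-23470 + 1/46894) = 43666 + 1/(-1100602179/46894) = 43666 - 46894/1100602179 = 48058894701320/1100602179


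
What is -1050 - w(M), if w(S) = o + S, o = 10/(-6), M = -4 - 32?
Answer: -3037/3 ≈ -1012.3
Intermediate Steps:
M = -36
o = -5/3 (o = 10*(-1/6) = -5/3 ≈ -1.6667)
w(S) = -5/3 + S
-1050 - w(M) = -1050 - (-5/3 - 36) = -1050 - 1*(-113/3) = -1050 + 113/3 = -3037/3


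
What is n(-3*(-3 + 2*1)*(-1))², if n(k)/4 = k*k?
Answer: 1296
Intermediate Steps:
n(k) = 4*k² (n(k) = 4*(k*k) = 4*k²)
n(-3*(-3 + 2*1)*(-1))² = (4*(-3*(-3 + 2*1)*(-1))²)² = (4*(-3*(-3 + 2)*(-1))²)² = (4*(-3*(-1)*(-1))²)² = (4*(3*(-1))²)² = (4*(-3)²)² = (4*9)² = 36² = 1296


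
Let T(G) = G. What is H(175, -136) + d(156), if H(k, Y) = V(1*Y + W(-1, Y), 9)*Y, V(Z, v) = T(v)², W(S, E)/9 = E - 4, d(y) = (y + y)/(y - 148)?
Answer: -10977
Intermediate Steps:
d(y) = 2*y/(-148 + y) (d(y) = (2*y)/(-148 + y) = 2*y/(-148 + y))
W(S, E) = -36 + 9*E (W(S, E) = 9*(E - 4) = 9*(-4 + E) = -36 + 9*E)
V(Z, v) = v²
H(k, Y) = 81*Y (H(k, Y) = 9²*Y = 81*Y)
H(175, -136) + d(156) = 81*(-136) + 2*156/(-148 + 156) = -11016 + 2*156/8 = -11016 + 2*156*(⅛) = -11016 + 39 = -10977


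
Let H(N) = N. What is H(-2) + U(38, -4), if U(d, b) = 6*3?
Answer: 16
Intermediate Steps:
U(d, b) = 18
H(-2) + U(38, -4) = -2 + 18 = 16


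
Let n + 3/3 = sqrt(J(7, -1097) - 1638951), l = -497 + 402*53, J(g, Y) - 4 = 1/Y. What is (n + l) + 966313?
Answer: 987121 + 2*I*sqrt(493080892855)/1097 ≈ 9.8712e+5 + 1280.2*I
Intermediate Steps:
J(g, Y) = 4 + 1/Y
l = 20809 (l = -497 + 21306 = 20809)
n = -1 + 2*I*sqrt(493080892855)/1097 (n = -1 + sqrt((4 + 1/(-1097)) - 1638951) = -1 + sqrt((4 - 1/1097) - 1638951) = -1 + sqrt(4387/1097 - 1638951) = -1 + sqrt(-1797924860/1097) = -1 + 2*I*sqrt(493080892855)/1097 ≈ -1.0 + 1280.2*I)
(n + l) + 966313 = ((-1 + 2*I*sqrt(493080892855)/1097) + 20809) + 966313 = (20808 + 2*I*sqrt(493080892855)/1097) + 966313 = 987121 + 2*I*sqrt(493080892855)/1097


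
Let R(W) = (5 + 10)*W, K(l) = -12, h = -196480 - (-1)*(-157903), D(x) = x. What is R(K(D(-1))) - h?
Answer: 354203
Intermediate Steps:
h = -354383 (h = -196480 - 1*157903 = -196480 - 157903 = -354383)
R(W) = 15*W
R(K(D(-1))) - h = 15*(-12) - 1*(-354383) = -180 + 354383 = 354203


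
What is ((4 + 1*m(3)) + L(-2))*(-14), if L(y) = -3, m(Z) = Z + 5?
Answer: -126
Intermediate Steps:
m(Z) = 5 + Z
((4 + 1*m(3)) + L(-2))*(-14) = ((4 + 1*(5 + 3)) - 3)*(-14) = ((4 + 1*8) - 3)*(-14) = ((4 + 8) - 3)*(-14) = (12 - 3)*(-14) = 9*(-14) = -126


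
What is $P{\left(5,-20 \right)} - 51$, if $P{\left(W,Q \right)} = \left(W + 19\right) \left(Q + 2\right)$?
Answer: $-483$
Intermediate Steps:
$P{\left(W,Q \right)} = \left(2 + Q\right) \left(19 + W\right)$ ($P{\left(W,Q \right)} = \left(19 + W\right) \left(2 + Q\right) = \left(2 + Q\right) \left(19 + W\right)$)
$P{\left(5,-20 \right)} - 51 = \left(38 + 2 \cdot 5 + 19 \left(-20\right) - 100\right) - 51 = \left(38 + 10 - 380 - 100\right) - 51 = -432 - 51 = -483$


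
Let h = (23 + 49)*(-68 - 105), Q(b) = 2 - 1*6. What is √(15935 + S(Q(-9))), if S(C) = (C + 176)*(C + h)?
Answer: I*√2127185 ≈ 1458.5*I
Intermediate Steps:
Q(b) = -4 (Q(b) = 2 - 6 = -4)
h = -12456 (h = 72*(-173) = -12456)
S(C) = (-12456 + C)*(176 + C) (S(C) = (C + 176)*(C - 12456) = (176 + C)*(-12456 + C) = (-12456 + C)*(176 + C))
√(15935 + S(Q(-9))) = √(15935 + (-2192256 + (-4)² - 12280*(-4))) = √(15935 + (-2192256 + 16 + 49120)) = √(15935 - 2143120) = √(-2127185) = I*√2127185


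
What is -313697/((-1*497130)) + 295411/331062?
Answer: 6964189629/4571690335 ≈ 1.5233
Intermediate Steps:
-313697/((-1*497130)) + 295411/331062 = -313697/(-497130) + 295411*(1/331062) = -313697*(-1/497130) + 295411/331062 = 313697/497130 + 295411/331062 = 6964189629/4571690335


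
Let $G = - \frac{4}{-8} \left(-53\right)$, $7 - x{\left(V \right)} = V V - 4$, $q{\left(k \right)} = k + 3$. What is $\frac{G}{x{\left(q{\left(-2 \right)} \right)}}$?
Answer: $- \frac{53}{20} \approx -2.65$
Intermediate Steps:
$q{\left(k \right)} = 3 + k$
$x{\left(V \right)} = 11 - V^{2}$ ($x{\left(V \right)} = 7 - \left(V V - 4\right) = 7 - \left(V^{2} - 4\right) = 7 - \left(-4 + V^{2}\right) = 11 - V^{2}$)
$G = - \frac{53}{2}$ ($G = \left(-4\right) \left(- \frac{1}{8}\right) \left(-53\right) = \frac{1}{2} \left(-53\right) = - \frac{53}{2} \approx -26.5$)
$\frac{G}{x{\left(q{\left(-2 \right)} \right)}} = - \frac{53}{2 \left(11 - \left(3 - 2\right)^{2}\right)} = - \frac{53}{2 \left(11 - 1^{2}\right)} = - \frac{53}{2 \left(11 - 1\right)} = - \frac{53}{2 \cdot 10} = \left(- \frac{53}{2}\right) \frac{1}{10} = - \frac{53}{20}$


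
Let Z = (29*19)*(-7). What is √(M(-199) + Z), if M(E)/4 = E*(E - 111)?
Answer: √242903 ≈ 492.85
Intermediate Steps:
M(E) = 4*E*(-111 + E) (M(E) = 4*(E*(E - 111)) = 4*(E*(-111 + E)) = 4*E*(-111 + E))
Z = -3857 (Z = 551*(-7) = -3857)
√(M(-199) + Z) = √(4*(-199)*(-111 - 199) - 3857) = √(4*(-199)*(-310) - 3857) = √(246760 - 3857) = √242903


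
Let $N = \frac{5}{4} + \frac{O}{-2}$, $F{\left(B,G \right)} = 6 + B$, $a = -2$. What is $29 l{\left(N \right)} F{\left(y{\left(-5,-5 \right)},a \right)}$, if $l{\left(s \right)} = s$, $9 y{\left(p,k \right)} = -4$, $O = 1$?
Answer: $\frac{725}{6} \approx 120.83$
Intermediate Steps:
$y{\left(p,k \right)} = - \frac{4}{9}$ ($y{\left(p,k \right)} = \frac{1}{9} \left(-4\right) = - \frac{4}{9}$)
$N = \frac{3}{4}$ ($N = \frac{5}{4} + 1 \frac{1}{-2} = 5 \cdot \frac{1}{4} + 1 \left(- \frac{1}{2}\right) = \frac{5}{4} - \frac{1}{2} = \frac{3}{4} \approx 0.75$)
$29 l{\left(N \right)} F{\left(y{\left(-5,-5 \right)},a \right)} = 29 \cdot \frac{3}{4} \left(6 - \frac{4}{9}\right) = \frac{87}{4} \cdot \frac{50}{9} = \frac{725}{6}$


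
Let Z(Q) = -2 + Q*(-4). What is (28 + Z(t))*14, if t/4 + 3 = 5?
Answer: -84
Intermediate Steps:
t = 8 (t = -12 + 4*5 = -12 + 20 = 8)
Z(Q) = -2 - 4*Q
(28 + Z(t))*14 = (28 + (-2 - 4*8))*14 = (28 + (-2 - 32))*14 = (28 - 34)*14 = -6*14 = -84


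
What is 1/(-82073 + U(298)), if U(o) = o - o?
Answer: -1/82073 ≈ -1.2184e-5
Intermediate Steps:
U(o) = 0
1/(-82073 + U(298)) = 1/(-82073 + 0) = 1/(-82073) = -1/82073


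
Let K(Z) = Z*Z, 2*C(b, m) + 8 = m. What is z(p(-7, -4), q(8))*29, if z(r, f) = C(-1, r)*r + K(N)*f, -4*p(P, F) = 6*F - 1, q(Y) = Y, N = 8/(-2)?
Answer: 113709/32 ≈ 3553.4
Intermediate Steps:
C(b, m) = -4 + m/2
N = -4 (N = 8*(-½) = -4)
p(P, F) = ¼ - 3*F/2 (p(P, F) = -(6*F - 1)/4 = -(-1 + 6*F)/4 = ¼ - 3*F/2)
K(Z) = Z²
z(r, f) = 16*f + r*(-4 + r/2) (z(r, f) = (-4 + r/2)*r + (-4)²*f = r*(-4 + r/2) + 16*f = 16*f + r*(-4 + r/2))
z(p(-7, -4), q(8))*29 = (16*8 + (¼ - 3/2*(-4))*(-8 + (¼ - 3/2*(-4)))/2)*29 = (128 + (¼ + 6)*(-8 + (¼ + 6))/2)*29 = (128 + (½)*(25/4)*(-8 + 25/4))*29 = (128 + (½)*(25/4)*(-7/4))*29 = (128 - 175/32)*29 = (3921/32)*29 = 113709/32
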